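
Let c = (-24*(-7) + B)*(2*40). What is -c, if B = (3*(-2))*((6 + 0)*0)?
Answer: -13440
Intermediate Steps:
B = 0 (B = -36*0 = -6*0 = 0)
c = 13440 (c = (-24*(-7) + 0)*(2*40) = (168 + 0)*80 = 168*80 = 13440)
-c = -1*13440 = -13440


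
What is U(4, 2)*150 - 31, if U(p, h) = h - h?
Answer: -31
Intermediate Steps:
U(p, h) = 0
U(4, 2)*150 - 31 = 0*150 - 31 = 0 - 31 = -31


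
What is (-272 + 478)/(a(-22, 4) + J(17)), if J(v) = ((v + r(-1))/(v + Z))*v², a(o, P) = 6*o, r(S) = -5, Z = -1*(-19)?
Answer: -618/107 ≈ -5.7757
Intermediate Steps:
Z = 19
J(v) = v²*(-5 + v)/(19 + v) (J(v) = ((v - 5)/(v + 19))*v² = ((-5 + v)/(19 + v))*v² = v²*(-5 + v)/(19 + v))
(-272 + 478)/(a(-22, 4) + J(17)) = (-272 + 478)/(6*(-22) + 17²*(-5 + 17)/(19 + 17)) = 206/(-132 + 289*12/36) = 206/(-132 + 289*(1/36)*12) = 206/(-132 + 289/3) = 206/(-107/3) = 206*(-3/107) = -618/107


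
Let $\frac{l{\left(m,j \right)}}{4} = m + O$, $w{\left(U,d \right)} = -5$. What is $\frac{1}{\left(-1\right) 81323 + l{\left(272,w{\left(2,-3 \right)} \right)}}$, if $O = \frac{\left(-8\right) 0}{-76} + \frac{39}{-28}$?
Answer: $- \frac{7}{561684} \approx -1.2463 \cdot 10^{-5}$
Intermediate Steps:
$O = - \frac{39}{28}$ ($O = 0 \left(- \frac{1}{76}\right) + 39 \left(- \frac{1}{28}\right) = 0 - \frac{39}{28} = - \frac{39}{28} \approx -1.3929$)
$l{\left(m,j \right)} = - \frac{39}{7} + 4 m$ ($l{\left(m,j \right)} = 4 \left(m - \frac{39}{28}\right) = 4 \left(- \frac{39}{28} + m\right) = - \frac{39}{7} + 4 m$)
$\frac{1}{\left(-1\right) 81323 + l{\left(272,w{\left(2,-3 \right)} \right)}} = \frac{1}{\left(-1\right) 81323 + \left(- \frac{39}{7} + 4 \cdot 272\right)} = \frac{1}{-81323 + \left(- \frac{39}{7} + 1088\right)} = \frac{1}{-81323 + \frac{7577}{7}} = \frac{1}{- \frac{561684}{7}} = - \frac{7}{561684}$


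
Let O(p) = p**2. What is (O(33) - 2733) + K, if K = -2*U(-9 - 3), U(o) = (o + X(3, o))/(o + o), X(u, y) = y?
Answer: -1646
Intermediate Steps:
U(o) = 1 (U(o) = (o + o)/(o + o) = (2*o)/((2*o)) = (2*o)*(1/(2*o)) = 1)
K = -2 (K = -2*1 = -2)
(O(33) - 2733) + K = (33**2 - 2733) - 2 = (1089 - 2733) - 2 = -1644 - 2 = -1646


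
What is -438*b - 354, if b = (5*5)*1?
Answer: -11304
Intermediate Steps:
b = 25 (b = 25*1 = 25)
-438*b - 354 = -438*25 - 354 = -10950 - 354 = -11304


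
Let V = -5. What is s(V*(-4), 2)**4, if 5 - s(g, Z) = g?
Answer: 50625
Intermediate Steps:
s(g, Z) = 5 - g
s(V*(-4), 2)**4 = (5 - (-5)*(-4))**4 = (5 - 1*20)**4 = (5 - 20)**4 = (-15)**4 = 50625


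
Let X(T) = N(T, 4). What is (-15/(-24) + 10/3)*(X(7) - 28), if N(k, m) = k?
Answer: -665/8 ≈ -83.125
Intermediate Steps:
X(T) = T
(-15/(-24) + 10/3)*(X(7) - 28) = (-15/(-24) + 10/3)*(7 - 28) = (-15*(-1/24) + 10*(1/3))*(-21) = (5/8 + 10/3)*(-21) = (95/24)*(-21) = -665/8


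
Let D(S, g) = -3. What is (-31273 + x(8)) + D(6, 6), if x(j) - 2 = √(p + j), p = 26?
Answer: -31274 + √34 ≈ -31268.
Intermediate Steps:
x(j) = 2 + √(26 + j)
(-31273 + x(8)) + D(6, 6) = (-31273 + (2 + √(26 + 8))) - 3 = (-31273 + (2 + √34)) - 3 = (-31271 + √34) - 3 = -31274 + √34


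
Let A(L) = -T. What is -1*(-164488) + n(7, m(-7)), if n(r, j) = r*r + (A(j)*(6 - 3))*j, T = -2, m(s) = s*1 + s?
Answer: 164453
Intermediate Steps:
m(s) = 2*s (m(s) = s + s = 2*s)
A(L) = 2 (A(L) = -1*(-2) = 2)
n(r, j) = r² + 6*j (n(r, j) = r*r + (2*(6 - 3))*j = r² + (2*3)*j = r² + 6*j)
-1*(-164488) + n(7, m(-7)) = -1*(-164488) + (7² + 6*(2*(-7))) = 164488 + (49 + 6*(-14)) = 164488 + (49 - 84) = 164488 - 35 = 164453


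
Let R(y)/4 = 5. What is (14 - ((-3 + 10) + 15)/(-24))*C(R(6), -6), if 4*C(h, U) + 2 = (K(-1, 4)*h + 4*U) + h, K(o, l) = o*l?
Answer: -7697/24 ≈ -320.71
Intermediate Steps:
K(o, l) = l*o
R(y) = 20 (R(y) = 4*5 = 20)
C(h, U) = -1/2 + U - 3*h/4 (C(h, U) = -1/2 + (((4*(-1))*h + 4*U) + h)/4 = -1/2 + ((-4*h + 4*U) + h)/4 = -1/2 + (-3*h + 4*U)/4 = -1/2 + (U - 3*h/4) = -1/2 + U - 3*h/4)
(14 - ((-3 + 10) + 15)/(-24))*C(R(6), -6) = (14 - ((-3 + 10) + 15)/(-24))*(-1/2 - 6 - 3/4*20) = (14 - (7 + 15)*(-1)/24)*(-1/2 - 6 - 15) = (14 - 22*(-1)/24)*(-43/2) = (14 - 1*(-11/12))*(-43/2) = (14 + 11/12)*(-43/2) = (179/12)*(-43/2) = -7697/24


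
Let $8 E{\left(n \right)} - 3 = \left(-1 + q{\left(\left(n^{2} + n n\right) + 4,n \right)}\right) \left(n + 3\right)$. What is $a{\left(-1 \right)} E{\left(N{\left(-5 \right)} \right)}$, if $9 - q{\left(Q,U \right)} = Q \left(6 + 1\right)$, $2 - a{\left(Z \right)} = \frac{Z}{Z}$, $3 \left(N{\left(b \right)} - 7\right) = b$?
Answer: $- \frac{94019}{216} \approx -435.27$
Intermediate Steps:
$N{\left(b \right)} = 7 + \frac{b}{3}$
$a{\left(Z \right)} = 1$ ($a{\left(Z \right)} = 2 - \frac{Z}{Z} = 2 - 1 = 1$)
$q{\left(Q,U \right)} = 9 - 7 Q$ ($q{\left(Q,U \right)} = 9 - Q \left(6 + 1\right) = 9 - Q 7 = 9 - 7 Q$)
$E{\left(n \right)} = \frac{3}{8} + \frac{\left(-20 - 14 n^{2}\right) \left(3 + n\right)}{8}$ ($E{\left(n \right)} = \frac{3}{8} + \frac{\left(-1 - \left(-9 + 7 \left(\left(n^{2} + n n\right) + 4\right)\right)\right) \left(n + 3\right)}{8} = \frac{3}{8} + \frac{\left(-1 - \left(-9 + 7 \left(\left(n^{2} + n^{2}\right) + 4\right)\right)\right) \left(3 + n\right)}{8} = \frac{3}{8} + \frac{\left(-1 - \left(-9 + 7 \left(2 n^{2} + 4\right)\right)\right) \left(3 + n\right)}{8} = \frac{3}{8} + \frac{\left(-1 - \left(-9 + 7 \left(4 + 2 n^{2}\right)\right)\right) \left(3 + n\right)}{8} = \frac{3}{8} + \frac{\left(-1 + \left(9 - \left(28 + 14 n^{2}\right)\right)\right) \left(3 + n\right)}{8} = \frac{3}{8} + \frac{\left(-1 - \left(19 + 14 n^{2}\right)\right) \left(3 + n\right)}{8} = \frac{3}{8} + \frac{\left(-20 - 14 n^{2}\right) \left(3 + n\right)}{8}$)
$a{\left(-1 \right)} E{\left(N{\left(-5 \right)} \right)} = 1 \left(- \frac{57}{8} - \frac{21 \left(7 + \frac{1}{3} \left(-5\right)\right)^{2}}{4} - \frac{7 \left(7 + \frac{1}{3} \left(-5\right)\right)^{3}}{4} - \frac{5 \left(7 + \frac{1}{3} \left(-5\right)\right)}{2}\right) = 1 \left(- \frac{57}{8} - \frac{21 \left(7 - \frac{5}{3}\right)^{2}}{4} - \frac{7 \left(7 - \frac{5}{3}\right)^{3}}{4} - \frac{5 \left(7 - \frac{5}{3}\right)}{2}\right) = 1 \left(- \frac{57}{8} - \frac{21 \left(\frac{16}{3}\right)^{2}}{4} - \frac{7 \left(\frac{16}{3}\right)^{3}}{4} - \frac{40}{3}\right) = 1 \left(- \frac{57}{8} - \frac{448}{3} - \frac{7168}{27} - \frac{40}{3}\right) = 1 \left(- \frac{94019}{216}\right) = - \frac{94019}{216}$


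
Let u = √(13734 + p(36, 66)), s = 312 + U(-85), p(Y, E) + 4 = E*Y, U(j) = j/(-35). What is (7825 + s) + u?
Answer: 56976/7 + √16106 ≈ 8266.3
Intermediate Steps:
U(j) = -j/35 (U(j) = j*(-1/35) = -j/35)
p(Y, E) = -4 + E*Y
s = 2201/7 (s = 312 - 1/35*(-85) = 312 + 17/7 = 2201/7 ≈ 314.43)
u = √16106 (u = √(13734 + (-4 + 66*36)) = √(13734 + (-4 + 2376)) = √(13734 + 2372) = √16106 ≈ 126.91)
(7825 + s) + u = (7825 + 2201/7) + √16106 = 56976/7 + √16106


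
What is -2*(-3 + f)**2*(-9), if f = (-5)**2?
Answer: 8712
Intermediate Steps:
f = 25
-2*(-3 + f)**2*(-9) = -2*(-3 + 25)**2*(-9) = -2*22**2*(-9) = -2*484*(-9) = -968*(-9) = 8712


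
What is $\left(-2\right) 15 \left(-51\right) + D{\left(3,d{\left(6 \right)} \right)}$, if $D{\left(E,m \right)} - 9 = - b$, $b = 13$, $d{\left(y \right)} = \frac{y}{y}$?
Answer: $1526$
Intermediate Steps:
$d{\left(y \right)} = 1$
$D{\left(E,m \right)} = -4$ ($D{\left(E,m \right)} = 9 - 13 = -4$)
$\left(-2\right) 15 \left(-51\right) + D{\left(3,d{\left(6 \right)} \right)} = \left(-2\right) 15 \left(-51\right) - 4 = \left(-30\right) \left(-51\right) - 4 = 1530 - 4 = 1526$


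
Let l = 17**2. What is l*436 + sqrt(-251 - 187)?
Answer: 126004 + I*sqrt(438) ≈ 1.26e+5 + 20.928*I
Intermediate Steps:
l = 289
l*436 + sqrt(-251 - 187) = 289*436 + sqrt(-251 - 187) = 126004 + sqrt(-438) = 126004 + I*sqrt(438)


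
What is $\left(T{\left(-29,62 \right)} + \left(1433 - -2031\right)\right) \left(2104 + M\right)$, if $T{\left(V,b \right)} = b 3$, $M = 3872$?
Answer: $21812400$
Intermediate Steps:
$T{\left(V,b \right)} = 3 b$
$\left(T{\left(-29,62 \right)} + \left(1433 - -2031\right)\right) \left(2104 + M\right) = \left(3 \cdot 62 + \left(1433 - -2031\right)\right) \left(2104 + 3872\right) = \left(186 + \left(1433 + 2031\right)\right) 5976 = \left(186 + 3464\right) 5976 = 3650 \cdot 5976 = 21812400$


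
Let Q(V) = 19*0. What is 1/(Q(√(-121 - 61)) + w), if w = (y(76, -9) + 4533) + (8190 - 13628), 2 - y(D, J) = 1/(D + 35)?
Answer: -111/100234 ≈ -0.0011074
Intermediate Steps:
y(D, J) = 2 - 1/(35 + D) (y(D, J) = 2 - 1/(D + 35) = 2 - 1/(35 + D))
Q(V) = 0
w = -100234/111 (w = ((69 + 2*76)/(35 + 76) + 4533) + (8190 - 13628) = ((69 + 152)/111 + 4533) - 5438 = ((1/111)*221 + 4533) - 5438 = (221/111 + 4533) - 5438 = 503384/111 - 5438 = -100234/111 ≈ -903.01)
1/(Q(√(-121 - 61)) + w) = 1/(0 - 100234/111) = 1/(-100234/111) = -111/100234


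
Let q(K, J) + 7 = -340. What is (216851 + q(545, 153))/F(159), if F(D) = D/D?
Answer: 216504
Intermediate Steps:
q(K, J) = -347 (q(K, J) = -7 - 340 = -347)
F(D) = 1
(216851 + q(545, 153))/F(159) = (216851 - 347)/1 = 216504*1 = 216504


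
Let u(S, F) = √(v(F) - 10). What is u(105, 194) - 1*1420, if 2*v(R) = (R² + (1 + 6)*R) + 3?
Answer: -1420 + √77954/2 ≈ -1280.4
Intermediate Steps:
v(R) = 3/2 + R²/2 + 7*R/2 (v(R) = ((R² + (1 + 6)*R) + 3)/2 = ((R² + 7*R) + 3)/2 = (3 + R² + 7*R)/2 = 3/2 + R²/2 + 7*R/2)
u(S, F) = √(-17/2 + F²/2 + 7*F/2) (u(S, F) = √((3/2 + F²/2 + 7*F/2) - 10) = √(-17/2 + F²/2 + 7*F/2))
u(105, 194) - 1*1420 = √(-34 + 2*194² + 14*194)/2 - 1*1420 = √(-34 + 2*37636 + 2716)/2 - 1420 = √(-34 + 75272 + 2716)/2 - 1420 = √77954/2 - 1420 = -1420 + √77954/2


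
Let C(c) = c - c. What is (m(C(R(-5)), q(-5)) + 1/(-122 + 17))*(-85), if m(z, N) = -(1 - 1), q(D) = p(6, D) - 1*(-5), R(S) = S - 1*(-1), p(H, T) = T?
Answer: 17/21 ≈ 0.80952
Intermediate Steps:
R(S) = 1 + S (R(S) = S + 1 = 1 + S)
q(D) = 5 + D (q(D) = D - 1*(-5) = D + 5 = 5 + D)
C(c) = 0
m(z, N) = 0 (m(z, N) = -1*0 = 0)
(m(C(R(-5)), q(-5)) + 1/(-122 + 17))*(-85) = (0 + 1/(-122 + 17))*(-85) = (0 + 1/(-105))*(-85) = (0 - 1/105)*(-85) = -1/105*(-85) = 17/21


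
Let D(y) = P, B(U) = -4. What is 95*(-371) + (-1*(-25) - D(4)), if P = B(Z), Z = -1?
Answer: -35216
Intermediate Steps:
P = -4
D(y) = -4
95*(-371) + (-1*(-25) - D(4)) = 95*(-371) + (-1*(-25) - 1*(-4)) = -35245 + (25 + 4) = -35245 + 29 = -35216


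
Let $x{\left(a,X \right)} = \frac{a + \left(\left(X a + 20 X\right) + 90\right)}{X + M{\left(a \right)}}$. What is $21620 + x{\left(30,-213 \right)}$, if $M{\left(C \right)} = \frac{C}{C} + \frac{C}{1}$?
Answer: $\frac{151745}{7} \approx 21678.0$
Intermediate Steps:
$M{\left(C \right)} = 1 + C$ ($M{\left(C \right)} = 1 + C 1 = 1 + C$)
$x{\left(a,X \right)} = \frac{90 + a + 20 X + X a}{1 + X + a}$ ($x{\left(a,X \right)} = \frac{a + \left(\left(X a + 20 X\right) + 90\right)}{X + \left(1 + a\right)} = \frac{a + \left(\left(20 X + X a\right) + 90\right)}{1 + X + a} = \frac{a + \left(90 + 20 X + X a\right)}{1 + X + a} = \frac{90 + a + 20 X + X a}{1 + X + a}$)
$21620 + x{\left(30,-213 \right)} = 21620 + \frac{90 + 30 + 20 \left(-213\right) - 6390}{1 - 213 + 30} = 21620 + \frac{90 + 30 - 4260 - 6390}{-182} = 21620 - - \frac{405}{7} = 21620 + \frac{405}{7} = \frac{151745}{7}$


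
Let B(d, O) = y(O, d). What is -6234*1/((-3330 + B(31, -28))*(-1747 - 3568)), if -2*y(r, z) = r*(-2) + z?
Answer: -4156/11953435 ≈ -0.00034768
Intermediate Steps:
y(r, z) = r - z/2 (y(r, z) = -(r*(-2) + z)/2 = -(-2*r + z)/2 = -(z - 2*r)/2 = r - z/2)
B(d, O) = O - d/2
-6234*1/((-3330 + B(31, -28))*(-1747 - 3568)) = -6234*1/((-3330 + (-28 - 1/2*31))*(-1747 - 3568)) = -6234*(-1/(5315*(-3330 + (-28 - 31/2)))) = -6234*(-1/(5315*(-3330 - 87/2))) = -6234/((-6747/2*(-5315))) = -6234/35860305/2 = -6234*2/35860305 = -4156/11953435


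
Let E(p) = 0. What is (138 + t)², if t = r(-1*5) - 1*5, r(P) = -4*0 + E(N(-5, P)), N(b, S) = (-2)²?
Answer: 17689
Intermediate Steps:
N(b, S) = 4
r(P) = 0 (r(P) = -4*0 + 0 = 0 + 0 = 0)
t = -5 (t = 0 - 1*5 = 0 - 5 = -5)
(138 + t)² = (138 - 5)² = 133² = 17689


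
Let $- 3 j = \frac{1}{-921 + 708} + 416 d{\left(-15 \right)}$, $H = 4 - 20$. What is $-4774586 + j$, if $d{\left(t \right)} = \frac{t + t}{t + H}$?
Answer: $- \frac{94582432283}{19809} \approx -4.7747 \cdot 10^{6}$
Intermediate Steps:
$H = -16$ ($H = 4 - 20 = -16$)
$d{\left(t \right)} = \frac{2 t}{-16 + t}$ ($d{\left(t \right)} = \frac{t + t}{t - 16} = \frac{2 t}{-16 + t}$)
$j = - \frac{2658209}{19809}$ ($j = - \frac{\frac{1}{-921 + 708} + 416 \cdot 2 \left(-15\right) \frac{1}{-16 - 15}}{3} = - \frac{\frac{1}{-213} + 416 \cdot 2 \left(-15\right) \frac{1}{-31}}{3} = - \frac{- \frac{1}{213} + 416 \cdot 2 \left(-15\right) \left(- \frac{1}{31}\right)}{3} = - \frac{- \frac{1}{213} + 416 \cdot \frac{30}{31}}{3} = - \frac{- \frac{1}{213} + \frac{12480}{31}}{3} = \left(- \frac{1}{3}\right) \frac{2658209}{6603} = - \frac{2658209}{19809} \approx -134.19$)
$-4774586 + j = -4774586 - \frac{2658209}{19809} = - \frac{94582432283}{19809}$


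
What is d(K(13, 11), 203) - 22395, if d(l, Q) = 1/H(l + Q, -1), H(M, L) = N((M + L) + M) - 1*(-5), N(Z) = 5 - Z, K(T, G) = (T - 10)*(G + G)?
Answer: -11802166/527 ≈ -22395.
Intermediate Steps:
K(T, G) = 2*G*(-10 + T) (K(T, G) = (-10 + T)*(2*G) = 2*G*(-10 + T))
H(M, L) = 10 - L - 2*M (H(M, L) = (5 - ((M + L) + M)) - 1*(-5) = (5 - ((L + M) + M)) + 5 = (5 - (L + 2*M)) + 5 = (5 + (-L - 2*M)) + 5 = (5 - L - 2*M) + 5 = 10 - L - 2*M)
d(l, Q) = 1/(11 - 2*Q - 2*l) (d(l, Q) = 1/(10 - 1*(-1) - 2*(l + Q)) = 1/(10 + 1 - 2*(Q + l)) = 1/(10 + 1 + (-2*Q - 2*l)) = 1/(11 - 2*Q - 2*l))
d(K(13, 11), 203) - 22395 = -1/(-11 + 2*203 + 2*(2*11*(-10 + 13))) - 22395 = -1/(-11 + 406 + 2*(2*11*3)) - 22395 = -1/(-11 + 406 + 2*66) - 22395 = -1/(-11 + 406 + 132) - 22395 = -1/527 - 22395 = -11802166/527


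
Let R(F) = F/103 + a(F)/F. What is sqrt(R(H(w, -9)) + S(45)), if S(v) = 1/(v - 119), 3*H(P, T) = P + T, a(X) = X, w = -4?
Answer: sqrt(493791270)/22866 ≈ 0.97181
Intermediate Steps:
H(P, T) = P/3 + T/3 (H(P, T) = (P + T)/3 = P/3 + T/3)
S(v) = 1/(-119 + v)
R(F) = 1 + F/103 (R(F) = F/103 + F/F = F*(1/103) + 1 = F/103 + 1 = 1 + F/103)
sqrt(R(H(w, -9)) + S(45)) = sqrt((1 + ((1/3)*(-4) + (1/3)*(-9))/103) + 1/(-119 + 45)) = sqrt((1 + (-4/3 - 3)/103) + 1/(-74)) = sqrt((1 + (1/103)*(-13/3)) - 1/74) = sqrt((1 - 13/309) - 1/74) = sqrt(296/309 - 1/74) = sqrt(21595/22866) = sqrt(493791270)/22866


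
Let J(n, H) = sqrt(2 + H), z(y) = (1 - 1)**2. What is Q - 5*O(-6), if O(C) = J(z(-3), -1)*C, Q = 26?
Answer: 56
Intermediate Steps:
z(y) = 0 (z(y) = 0**2 = 0)
O(C) = C (O(C) = sqrt(2 - 1)*C = sqrt(1)*C = 1*C = C)
Q - 5*O(-6) = 26 - 5*(-6) = 26 + 30 = 56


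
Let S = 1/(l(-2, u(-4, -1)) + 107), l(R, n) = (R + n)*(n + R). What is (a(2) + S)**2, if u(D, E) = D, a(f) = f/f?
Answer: 20736/20449 ≈ 1.0140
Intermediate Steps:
a(f) = 1
l(R, n) = (R + n)**2 (l(R, n) = (R + n)*(R + n) = (R + n)**2)
S = 1/143 (S = 1/((-2 - 4)**2 + 107) = 1/((-6)**2 + 107) = 1/(36 + 107) = 1/143 ≈ 0.0069930)
(a(2) + S)**2 = (1 + 1/143)**2 = (144/143)**2 = 20736/20449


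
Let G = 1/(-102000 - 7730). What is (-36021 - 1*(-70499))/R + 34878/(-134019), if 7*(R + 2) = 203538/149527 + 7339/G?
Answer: -700780570182918473/2689657721776867845 ≈ -0.26055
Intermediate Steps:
G = -1/109730 (G = 1/(-109730) = -1/109730 ≈ -9.1133e-6)
R = -120415361483530/1046689 (R = -2 + (203538/149527 + 7339/(-1/109730))/7 = -2 + (203538*(1/149527) + 7339*(-109730))/7 = -2 + (203538/149527 - 805308470)/7 = -2 + (⅐)*(-120415359390152/149527) = -2 - 120415359390152/1046689 = -120415361483530/1046689 ≈ -1.1504e+8)
(-36021 - 1*(-70499))/R + 34878/(-134019) = (-36021 - 1*(-70499))/(-120415361483530/1046689) + 34878/(-134019) = (-36021 + 70499)*(-1046689/120415361483530) + 34878*(-1/134019) = 34478*(-1046689/120415361483530) - 11626/44673 = -18043871671/60207680741765 - 11626/44673 = -700780570182918473/2689657721776867845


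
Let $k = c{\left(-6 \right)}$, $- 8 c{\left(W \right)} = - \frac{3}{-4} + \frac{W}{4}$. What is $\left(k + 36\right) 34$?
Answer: $\frac{19635}{16} \approx 1227.2$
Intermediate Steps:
$c{\left(W \right)} = - \frac{3}{32} - \frac{W}{32}$ ($c{\left(W \right)} = - \frac{- \frac{3}{-4} + \frac{W}{4}}{8} = - \frac{\left(-3\right) \left(- \frac{1}{4}\right) + W \frac{1}{4}}{8} = - \frac{\frac{3}{4} + \frac{W}{4}}{8} = - \frac{3}{32} - \frac{W}{32}$)
$k = \frac{3}{32}$ ($k = - \frac{3}{32} - - \frac{3}{16} = - \frac{3}{32} + \frac{3}{16} = \frac{3}{32} \approx 0.09375$)
$\left(k + 36\right) 34 = \left(\frac{3}{32} + 36\right) 34 = \frac{1155}{32} \cdot 34 = \frac{19635}{16}$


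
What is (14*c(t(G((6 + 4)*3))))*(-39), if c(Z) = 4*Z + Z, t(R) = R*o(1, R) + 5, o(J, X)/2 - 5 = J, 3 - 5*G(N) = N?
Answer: 163254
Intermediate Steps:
G(N) = ⅗ - N/5
o(J, X) = 10 + 2*J
t(R) = 5 + 12*R (t(R) = R*(10 + 2*1) + 5 = R*(10 + 2) + 5 = R*12 + 5 = 12*R + 5 = 5 + 12*R)
c(Z) = 5*Z
(14*c(t(G((6 + 4)*3))))*(-39) = (14*(5*(5 + 12*(⅗ - (6 + 4)*3/5))))*(-39) = (14*(5*(5 + 12*(⅗ - 2*3))))*(-39) = (14*(5*(5 + 12*(⅗ - ⅕*30))))*(-39) = (14*(5*(5 + 12*(⅗ - 6))))*(-39) = (14*(5*(5 + 12*(-27/5))))*(-39) = (14*(5*(5 - 324/5)))*(-39) = (14*(5*(-299/5)))*(-39) = (14*(-299))*(-39) = -4186*(-39) = 163254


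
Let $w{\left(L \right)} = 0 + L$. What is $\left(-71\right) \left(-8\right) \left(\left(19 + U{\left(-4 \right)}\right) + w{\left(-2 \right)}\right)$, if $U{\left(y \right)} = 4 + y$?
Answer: $9656$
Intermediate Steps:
$w{\left(L \right)} = L$
$\left(-71\right) \left(-8\right) \left(\left(19 + U{\left(-4 \right)}\right) + w{\left(-2 \right)}\right) = \left(-71\right) \left(-8\right) \left(\left(19 + \left(4 - 4\right)\right) - 2\right) = 568 \left(\left(19 + 0\right) - 2\right) = 568 \left(19 - 2\right) = 568 \cdot 17 = 9656$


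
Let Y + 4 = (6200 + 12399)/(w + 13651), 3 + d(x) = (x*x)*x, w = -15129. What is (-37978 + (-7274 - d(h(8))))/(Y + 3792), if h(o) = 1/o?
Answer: -17120774371/1428496640 ≈ -11.985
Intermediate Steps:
d(x) = -3 + x³ (d(x) = -3 + (x*x)*x = -3 + x²*x = -3 + x³)
Y = -24511/1478 (Y = -4 + (6200 + 12399)/(-15129 + 13651) = -4 + 18599/(-1478) = -4 + 18599*(-1/1478) = -4 - 18599/1478 = -24511/1478 ≈ -16.584)
(-37978 + (-7274 - d(h(8))))/(Y + 3792) = (-37978 + (-7274 - (-3 + (1/8)³)))/(-24511/1478 + 3792) = (-37978 + (-7274 - (-3 + (⅛)³)))/(5580065/1478) = (-37978 + (-7274 - (-3 + 1/512)))*(1478/5580065) = (-37978 + (-7274 - 1*(-1535/512)))*(1478/5580065) = (-37978 + (-7274 + 1535/512))*(1478/5580065) = (-37978 - 3722753/512)*(1478/5580065) = -23167489/512*1478/5580065 = -17120774371/1428496640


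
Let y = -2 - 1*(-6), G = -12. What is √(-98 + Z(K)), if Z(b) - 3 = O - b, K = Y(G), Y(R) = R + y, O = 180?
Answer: √93 ≈ 9.6436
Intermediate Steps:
y = 4 (y = -2 + 6 = 4)
Y(R) = 4 + R (Y(R) = R + 4 = 4 + R)
K = -8 (K = 4 - 12 = -8)
Z(b) = 183 - b (Z(b) = 3 + (180 - b) = 183 - b)
√(-98 + Z(K)) = √(-98 + (183 - 1*(-8))) = √(-98 + (183 + 8)) = √(-98 + 191) = √93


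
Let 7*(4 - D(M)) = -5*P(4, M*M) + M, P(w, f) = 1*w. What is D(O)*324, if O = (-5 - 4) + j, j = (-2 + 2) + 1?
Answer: 2592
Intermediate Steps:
P(w, f) = w
j = 1 (j = 0 + 1 = 1)
O = -8 (O = (-5 - 4) + 1 = -9 + 1 = -8)
D(M) = 48/7 - M/7 (D(M) = 4 - (-5*4 + M)/7 = 4 - (-20 + M)/7 = 4 + (20/7 - M/7) = 48/7 - M/7)
D(O)*324 = (48/7 - 1/7*(-8))*324 = (48/7 + 8/7)*324 = 8*324 = 2592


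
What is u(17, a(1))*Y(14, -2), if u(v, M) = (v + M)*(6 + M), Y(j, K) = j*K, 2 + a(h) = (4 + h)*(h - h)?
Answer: -1680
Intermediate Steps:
a(h) = -2 (a(h) = -2 + (4 + h)*(h - h) = -2 + (4 + h)*0 = -2 + 0 = -2)
Y(j, K) = K*j
u(v, M) = (6 + M)*(M + v) (u(v, M) = (M + v)*(6 + M) = (6 + M)*(M + v))
u(17, a(1))*Y(14, -2) = ((-2)**2 + 6*(-2) + 6*17 - 2*17)*(-2*14) = (4 - 12 + 102 - 34)*(-28) = 60*(-28) = -1680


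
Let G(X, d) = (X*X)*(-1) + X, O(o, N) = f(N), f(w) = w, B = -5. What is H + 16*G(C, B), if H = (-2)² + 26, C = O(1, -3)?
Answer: -162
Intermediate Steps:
O(o, N) = N
C = -3
H = 30 (H = 4 + 26 = 30)
G(X, d) = X - X² (G(X, d) = X²*(-1) + X = -X² + X = X - X²)
H + 16*G(C, B) = 30 + 16*(-3*(1 - 1*(-3))) = 30 + 16*(-3*(1 + 3)) = 30 + 16*(-3*4) = 30 + 16*(-12) = 30 - 192 = -162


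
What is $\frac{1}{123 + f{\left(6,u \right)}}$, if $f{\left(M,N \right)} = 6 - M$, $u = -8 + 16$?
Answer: $\frac{1}{123} \approx 0.0081301$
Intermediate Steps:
$u = 8$
$\frac{1}{123 + f{\left(6,u \right)}} = \frac{1}{123 + \left(6 - 6\right)} = \frac{1}{123 + 0} = \frac{1}{123}$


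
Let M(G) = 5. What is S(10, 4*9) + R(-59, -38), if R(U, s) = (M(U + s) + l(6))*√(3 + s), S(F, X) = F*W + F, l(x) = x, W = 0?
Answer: 10 + 11*I*√35 ≈ 10.0 + 65.077*I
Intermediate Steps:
S(F, X) = F (S(F, X) = F*0 + F = 0 + F = F)
R(U, s) = 11*√(3 + s) (R(U, s) = (5 + 6)*√(3 + s) = 11*√(3 + s))
S(10, 4*9) + R(-59, -38) = 10 + 11*√(3 - 38) = 10 + 11*√(-35) = 10 + 11*(I*√35) = 10 + 11*I*√35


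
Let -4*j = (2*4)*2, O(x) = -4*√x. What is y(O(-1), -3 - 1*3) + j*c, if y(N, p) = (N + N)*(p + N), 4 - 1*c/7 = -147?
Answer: -4260 + 48*I ≈ -4260.0 + 48.0*I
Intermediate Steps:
c = 1057 (c = 28 - 7*(-147) = 28 + 1029 = 1057)
j = -4 (j = -2*4*2/4 = -2*2 = -¼*16 = -4)
y(N, p) = 2*N*(N + p) (y(N, p) = (2*N)*(N + p) = 2*N*(N + p))
y(O(-1), -3 - 1*3) + j*c = 2*(-4*I)*(-4*I + (-3 - 1*3)) - 4*1057 = 2*(-4*I)*(-4*I + (-3 - 3)) - 4228 = 2*(-4*I)*(-4*I - 6) - 4228 = 2*(-4*I)*(-6 - 4*I) - 4228 = -8*I*(-6 - 4*I) - 4228 = -4228 - 8*I*(-6 - 4*I)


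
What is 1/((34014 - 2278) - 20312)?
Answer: 1/11424 ≈ 8.7535e-5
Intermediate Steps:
1/((34014 - 2278) - 20312) = 1/(31736 - 20312) = 1/11424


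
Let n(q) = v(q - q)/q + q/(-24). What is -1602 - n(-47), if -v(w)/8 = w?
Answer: -38495/24 ≈ -1604.0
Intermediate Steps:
v(w) = -8*w
n(q) = -q/24 (n(q) = (-8*(q - q))/q + q/(-24) = (-8*0)/q + q*(-1/24) = 0/q - q/24 = 0 - q/24 = -q/24)
-1602 - n(-47) = -1602 - (-1)*(-47)/24 = -1602 - 1*47/24 = -1602 - 47/24 = -38495/24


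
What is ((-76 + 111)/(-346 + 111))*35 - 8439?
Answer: -396878/47 ≈ -8444.2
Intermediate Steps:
((-76 + 111)/(-346 + 111))*35 - 8439 = (35/(-235))*35 - 8439 = (35*(-1/235))*35 - 8439 = -7/47*35 - 8439 = -245/47 - 8439 = -396878/47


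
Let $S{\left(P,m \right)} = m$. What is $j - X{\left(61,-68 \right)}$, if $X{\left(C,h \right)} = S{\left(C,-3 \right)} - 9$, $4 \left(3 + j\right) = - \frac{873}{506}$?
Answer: $\frac{17343}{2024} \approx 8.5687$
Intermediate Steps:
$j = - \frac{6945}{2024}$ ($j = -3 + \frac{\left(-873\right) \frac{1}{506}}{4} = -3 + \frac{1}{4} \left(- \frac{873}{506}\right) = -3 - \frac{873}{2024} = - \frac{6945}{2024} \approx -3.4313$)
$X{\left(C,h \right)} = -12$ ($X{\left(C,h \right)} = -3 - 9 = -12$)
$j - X{\left(61,-68 \right)} = - \frac{6945}{2024} - -12 = - \frac{6945}{2024} + 12 = \frac{17343}{2024}$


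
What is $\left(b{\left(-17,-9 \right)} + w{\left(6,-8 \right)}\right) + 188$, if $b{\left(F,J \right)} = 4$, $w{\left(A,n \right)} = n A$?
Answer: $144$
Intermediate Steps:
$w{\left(A,n \right)} = A n$
$\left(b{\left(-17,-9 \right)} + w{\left(6,-8 \right)}\right) + 188 = \left(4 + 6 \left(-8\right)\right) + 188 = \left(4 - 48\right) + 188 = -44 + 188 = 144$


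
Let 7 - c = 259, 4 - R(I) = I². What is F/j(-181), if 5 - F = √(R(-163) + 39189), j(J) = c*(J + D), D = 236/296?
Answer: 37/336042 - 74*√789/840105 ≈ -0.0023641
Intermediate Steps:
R(I) = 4 - I²
c = -252 (c = 7 - 1*259 = 7 - 259 = -252)
D = 59/74 (D = 236*(1/296) = 59/74 ≈ 0.79730)
j(J) = -7434/37 - 252*J (j(J) = -252*(J + 59/74) = -252*(59/74 + J) = -7434/37 - 252*J)
F = 5 - 4*√789 (F = 5 - √((4 - 1*(-163)²) + 39189) = 5 - √((4 - 1*26569) + 39189) = 5 - √((4 - 26569) + 39189) = 5 - √(-26565 + 39189) = 5 - √12624 = 5 - 4*√789 ≈ -107.36)
F/j(-181) = (5 - 4*√789)/(-7434/37 - 252*(-181)) = (5 - 4*√789)/(-7434/37 + 45612) = (5 - 4*√789)/(1680210/37) = (5 - 4*√789)*(37/1680210) = 37/336042 - 74*√789/840105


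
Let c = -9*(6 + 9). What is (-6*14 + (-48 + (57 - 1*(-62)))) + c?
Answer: -148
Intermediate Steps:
c = -135 (c = -9*15 = -135)
(-6*14 + (-48 + (57 - 1*(-62)))) + c = (-6*14 + (-48 + (57 - 1*(-62)))) - 135 = (-84 + (-48 + (57 + 62))) - 135 = (-84 + (-48 + 119)) - 135 = (-84 + 71) - 135 = -13 - 135 = -148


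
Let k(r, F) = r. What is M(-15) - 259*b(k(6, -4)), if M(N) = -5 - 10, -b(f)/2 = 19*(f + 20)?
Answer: 255877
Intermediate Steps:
b(f) = -760 - 38*f (b(f) = -38*(f + 20) = -38*(20 + f) = -2*(380 + 19*f) = -760 - 38*f)
M(N) = -15
M(-15) - 259*b(k(6, -4)) = -15 - 259*(-760 - 38*6) = -15 - 259*(-760 - 228) = -15 - 259*(-988) = -15 + 255892 = 255877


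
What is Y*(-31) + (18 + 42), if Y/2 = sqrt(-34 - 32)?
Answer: 60 - 62*I*sqrt(66) ≈ 60.0 - 503.69*I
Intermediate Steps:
Y = 2*I*sqrt(66) (Y = 2*sqrt(-34 - 32) = 2*sqrt(-66) = 2*(I*sqrt(66)) = 2*I*sqrt(66) ≈ 16.248*I)
Y*(-31) + (18 + 42) = (2*I*sqrt(66))*(-31) + (18 + 42) = -62*I*sqrt(66) + 60 = 60 - 62*I*sqrt(66)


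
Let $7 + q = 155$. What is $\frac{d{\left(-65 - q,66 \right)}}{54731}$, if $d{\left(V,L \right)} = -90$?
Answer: $- \frac{90}{54731} \approx -0.0016444$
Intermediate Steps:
$q = 148$ ($q = -7 + 155 = 148$)
$\frac{d{\left(-65 - q,66 \right)}}{54731} = - \frac{90}{54731}$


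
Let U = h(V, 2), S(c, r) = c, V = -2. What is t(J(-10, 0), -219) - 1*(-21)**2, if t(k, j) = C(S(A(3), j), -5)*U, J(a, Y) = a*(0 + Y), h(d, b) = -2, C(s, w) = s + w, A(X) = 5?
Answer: -441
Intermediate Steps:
U = -2
J(a, Y) = Y*a (J(a, Y) = a*Y = Y*a)
t(k, j) = 0 (t(k, j) = (5 - 5)*(-2) = 0*(-2) = 0)
t(J(-10, 0), -219) - 1*(-21)**2 = 0 - 1*(-21)**2 = 0 - 1*441 = 0 - 441 = -441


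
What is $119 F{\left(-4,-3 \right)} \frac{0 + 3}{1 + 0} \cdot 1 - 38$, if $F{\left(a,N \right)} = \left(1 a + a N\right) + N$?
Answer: $1747$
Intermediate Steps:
$F{\left(a,N \right)} = N + a + N a$ ($F{\left(a,N \right)} = \left(a + N a\right) + N = N + a + N a$)
$119 F{\left(-4,-3 \right)} \frac{0 + 3}{1 + 0} \cdot 1 - 38 = 119 \left(-3 - 4 - -12\right) \frac{0 + 3}{1 + 0} \cdot 1 - 38 = 119 \left(-3 - 4 + 12\right) \frac{3}{1} \cdot 1 - 38 = 119 \cdot 5 \cdot 3 \cdot 1 \cdot 1 - 38 = 119 \cdot 5 \cdot 3 \cdot 1 - 38 = 119 \cdot 15 \cdot 1 - 38 = 119 \cdot 15 - 38 = 1785 - 38 = 1747$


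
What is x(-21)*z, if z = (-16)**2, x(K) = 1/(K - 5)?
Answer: -128/13 ≈ -9.8462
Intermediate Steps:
x(K) = 1/(-5 + K)
z = 256
x(-21)*z = 256/(-5 - 21) = 256/(-26) = -1/26*256 = -128/13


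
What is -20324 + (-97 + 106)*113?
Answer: -19307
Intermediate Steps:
-20324 + (-97 + 106)*113 = -20324 + 9*113 = -20324 + 1017 = -19307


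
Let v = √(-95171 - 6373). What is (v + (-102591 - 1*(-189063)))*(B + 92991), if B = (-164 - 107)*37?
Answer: 7174063008 + 165928*I*√25386 ≈ 7.1741e+9 + 2.6437e+7*I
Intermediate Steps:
B = -10027 (B = -271*37 = -10027)
v = 2*I*√25386 (v = √(-101544) = 2*I*√25386 ≈ 318.66*I)
(v + (-102591 - 1*(-189063)))*(B + 92991) = (2*I*√25386 + (-102591 - 1*(-189063)))*(-10027 + 92991) = (2*I*√25386 + (-102591 + 189063))*82964 = (2*I*√25386 + 86472)*82964 = (86472 + 2*I*√25386)*82964 = 7174063008 + 165928*I*√25386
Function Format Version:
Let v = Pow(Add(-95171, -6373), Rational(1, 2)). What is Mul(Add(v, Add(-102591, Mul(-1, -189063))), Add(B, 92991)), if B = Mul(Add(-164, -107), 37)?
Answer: Add(7174063008, Mul(165928, I, Pow(25386, Rational(1, 2)))) ≈ Add(7.1741e+9, Mul(2.6437e+7, I))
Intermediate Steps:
B = -10027 (B = Mul(-271, 37) = -10027)
v = Mul(2, I, Pow(25386, Rational(1, 2))) (v = Pow(-101544, Rational(1, 2)) = Mul(2, I, Pow(25386, Rational(1, 2))) ≈ Mul(318.66, I))
Mul(Add(v, Add(-102591, Mul(-1, -189063))), Add(B, 92991)) = Mul(Add(Mul(2, I, Pow(25386, Rational(1, 2))), Add(-102591, Mul(-1, -189063))), Add(-10027, 92991)) = Mul(Add(Mul(2, I, Pow(25386, Rational(1, 2))), Add(-102591, 189063)), 82964) = Mul(Add(Mul(2, I, Pow(25386, Rational(1, 2))), 86472), 82964) = Mul(Add(86472, Mul(2, I, Pow(25386, Rational(1, 2)))), 82964) = Add(7174063008, Mul(165928, I, Pow(25386, Rational(1, 2))))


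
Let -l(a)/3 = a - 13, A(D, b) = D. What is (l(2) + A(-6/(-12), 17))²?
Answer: 4489/4 ≈ 1122.3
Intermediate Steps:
l(a) = 39 - 3*a (l(a) = -3*(a - 13) = -3*(-13 + a) = 39 - 3*a)
(l(2) + A(-6/(-12), 17))² = ((39 - 3*2) - 6/(-12))² = ((39 - 6) - 6*(-1/12))² = (33 + ½)² = (67/2)² = 4489/4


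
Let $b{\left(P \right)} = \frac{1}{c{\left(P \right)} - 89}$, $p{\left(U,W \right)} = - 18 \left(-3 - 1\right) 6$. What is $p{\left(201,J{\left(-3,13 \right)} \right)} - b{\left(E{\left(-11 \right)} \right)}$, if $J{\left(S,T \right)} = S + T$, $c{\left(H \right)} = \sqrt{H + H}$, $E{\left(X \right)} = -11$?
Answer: $\frac{3431465}{7943} + \frac{i \sqrt{22}}{7943} \approx 432.01 + 0.00059051 i$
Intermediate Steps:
$c{\left(H \right)} = \sqrt{2} \sqrt{H}$ ($c{\left(H \right)} = \sqrt{2 H} = \sqrt{2} \sqrt{H}$)
$p{\left(U,W \right)} = 432$ ($p{\left(U,W \right)} = - 18 \left(\left(-4\right) 6\right) = \left(-18\right) \left(-24\right) = 432$)
$b{\left(P \right)} = \frac{1}{-89 + \sqrt{2} \sqrt{P}}$ ($b{\left(P \right)} = \frac{1}{\sqrt{2} \sqrt{P} - 89} = \frac{1}{-89 + \sqrt{2} \sqrt{P}}$)
$p{\left(201,J{\left(-3,13 \right)} \right)} - b{\left(E{\left(-11 \right)} \right)} = 432 - \frac{1}{-89 + \sqrt{2} \sqrt{-11}} = 432 - \frac{1}{-89 + \sqrt{2} i \sqrt{11}} = 432 - \frac{1}{-89 + i \sqrt{22}}$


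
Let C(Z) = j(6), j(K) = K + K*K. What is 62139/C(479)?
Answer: 2959/2 ≈ 1479.5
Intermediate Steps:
j(K) = K + K²
C(Z) = 42 (C(Z) = 6*(1 + 6) = 6*7 = 42)
62139/C(479) = 62139/42 = 62139*(1/42) = 2959/2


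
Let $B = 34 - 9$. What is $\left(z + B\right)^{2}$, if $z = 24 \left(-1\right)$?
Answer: $1$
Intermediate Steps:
$B = 25$ ($B = 34 + \left(-17 + 8\right) = 34 - 9 = 25$)
$z = -24$
$\left(z + B\right)^{2} = \left(-24 + 25\right)^{2} = 1^{2} = 1$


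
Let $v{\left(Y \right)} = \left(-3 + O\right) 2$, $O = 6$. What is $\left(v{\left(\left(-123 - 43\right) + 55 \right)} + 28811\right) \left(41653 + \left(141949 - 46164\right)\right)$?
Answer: $3960550846$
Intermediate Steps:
$v{\left(Y \right)} = 6$ ($v{\left(Y \right)} = \left(-3 + 6\right) 2 = 3 \cdot 2 = 6$)
$\left(v{\left(\left(-123 - 43\right) + 55 \right)} + 28811\right) \left(41653 + \left(141949 - 46164\right)\right) = \left(6 + 28811\right) \left(41653 + \left(141949 - 46164\right)\right) = 28817 \left(41653 + \left(141949 - 46164\right)\right) = 28817 \left(41653 + 95785\right) = 28817 \cdot 137438 = 3960550846$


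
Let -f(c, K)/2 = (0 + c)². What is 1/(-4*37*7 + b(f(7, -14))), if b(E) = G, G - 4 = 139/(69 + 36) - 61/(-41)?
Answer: -4305/4430656 ≈ -0.00097164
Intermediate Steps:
f(c, K) = -2*c² (f(c, K) = -2*(0 + c)² = -2*c²)
G = 29324/4305 (G = 4 + (139/(69 + 36) - 61/(-41)) = 4 + (139/105 - 61*(-1/41)) = 4 + (139*(1/105) + 61/41) = 4 + (139/105 + 61/41) = 4 + 12104/4305 = 29324/4305 ≈ 6.8116)
b(E) = 29324/4305
1/(-4*37*7 + b(f(7, -14))) = 1/(-4*37*7 + 29324/4305) = 1/(-148*7 + 29324/4305) = 1/(-1036 + 29324/4305) = 1/(-4430656/4305) = -4305/4430656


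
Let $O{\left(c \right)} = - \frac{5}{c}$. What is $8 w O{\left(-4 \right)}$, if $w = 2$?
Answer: $20$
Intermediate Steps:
$8 w O{\left(-4 \right)} = 8 \cdot 2 \left(- \frac{5}{-4}\right) = 16 \left(\left(-5\right) \left(- \frac{1}{4}\right)\right) = 16 \cdot \frac{5}{4} = 20$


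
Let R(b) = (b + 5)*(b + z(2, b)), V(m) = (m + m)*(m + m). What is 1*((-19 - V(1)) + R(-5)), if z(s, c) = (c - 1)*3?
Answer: -23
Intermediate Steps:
z(s, c) = -3 + 3*c (z(s, c) = (-1 + c)*3 = -3 + 3*c)
V(m) = 4*m² (V(m) = (2*m)*(2*m) = 4*m²)
R(b) = (-3 + 4*b)*(5 + b) (R(b) = (b + 5)*(b + (-3 + 3*b)) = (5 + b)*(-3 + 4*b) = (-3 + 4*b)*(5 + b))
1*((-19 - V(1)) + R(-5)) = 1*((-19 - 4*1²) + (-15 + 4*(-5)² + 17*(-5))) = 1*((-19 - 4) + (-15 + 4*25 - 85)) = 1*((-19 - 1*4) + (-15 + 100 - 85)) = 1*((-19 - 4) + 0) = 1*(-23 + 0) = 1*(-23) = -23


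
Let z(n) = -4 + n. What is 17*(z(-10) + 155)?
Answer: 2397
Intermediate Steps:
17*(z(-10) + 155) = 17*((-4 - 10) + 155) = 17*(-14 + 155) = 17*141 = 2397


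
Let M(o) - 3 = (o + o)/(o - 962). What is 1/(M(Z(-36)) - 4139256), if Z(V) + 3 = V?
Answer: -77/318722475 ≈ -2.4159e-7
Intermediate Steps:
Z(V) = -3 + V
M(o) = 3 + 2*o/(-962 + o) (M(o) = 3 + (o + o)/(o - 962) = 3 + (2*o)/(-962 + o) = 3 + 2*o/(-962 + o))
1/(M(Z(-36)) - 4139256) = 1/((-2886 + 5*(-3 - 36))/(-962 + (-3 - 36)) - 4139256) = 1/((-2886 + 5*(-39))/(-962 - 39) - 4139256) = 1/((-2886 - 195)/(-1001) - 4139256) = 1/(-1/1001*(-3081) - 4139256) = 1/(237/77 - 4139256) = 1/(-318722475/77) = -77/318722475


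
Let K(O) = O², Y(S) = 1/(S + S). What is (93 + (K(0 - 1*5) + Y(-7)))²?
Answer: 2725801/196 ≈ 13907.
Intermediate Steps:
Y(S) = 1/(2*S)
(93 + (K(0 - 1*5) + Y(-7)))² = (93 + ((0 - 1*5)² + (½)/(-7)))² = (93 + ((0 - 5)² + (½)*(-⅐)))² = (93 + ((-5)² - 1/14))² = (93 + (25 - 1/14))² = (93 + 349/14)² = (1651/14)² = 2725801/196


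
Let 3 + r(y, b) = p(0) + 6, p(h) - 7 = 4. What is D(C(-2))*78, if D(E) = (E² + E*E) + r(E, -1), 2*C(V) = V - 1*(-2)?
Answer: 1092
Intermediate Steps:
p(h) = 11 (p(h) = 7 + 4 = 11)
C(V) = 1 + V/2 (C(V) = (V - 1*(-2))/2 = (V + 2)/2 = (2 + V)/2 = 1 + V/2)
r(y, b) = 14 (r(y, b) = -3 + (11 + 6) = -3 + 17 = 14)
D(E) = 14 + 2*E² (D(E) = (E² + E*E) + 14 = (E² + E²) + 14 = 2*E² + 14 = 14 + 2*E²)
D(C(-2))*78 = (14 + 2*(1 + (½)*(-2))²)*78 = (14 + 2*(1 - 1)²)*78 = (14 + 2*0²)*78 = (14 + 2*0)*78 = (14 + 0)*78 = 14*78 = 1092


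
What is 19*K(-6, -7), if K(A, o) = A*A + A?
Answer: 570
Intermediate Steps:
K(A, o) = A + A² (K(A, o) = A² + A = A + A²)
19*K(-6, -7) = 19*(-6*(1 - 6)) = 19*(-6*(-5)) = 19*30 = 570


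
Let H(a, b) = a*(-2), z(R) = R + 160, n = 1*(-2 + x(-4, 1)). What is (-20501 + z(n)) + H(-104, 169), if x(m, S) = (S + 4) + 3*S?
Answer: -20127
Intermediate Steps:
x(m, S) = 4 + 4*S (x(m, S) = (4 + S) + 3*S = 4 + 4*S)
n = 6 (n = 1*(-2 + (4 + 4*1)) = 1*(-2 + (4 + 4)) = 1*(-2 + 8) = 1*6 = 6)
z(R) = 160 + R
H(a, b) = -2*a
(-20501 + z(n)) + H(-104, 169) = (-20501 + (160 + 6)) - 2*(-104) = (-20501 + 166) + 208 = -20335 + 208 = -20127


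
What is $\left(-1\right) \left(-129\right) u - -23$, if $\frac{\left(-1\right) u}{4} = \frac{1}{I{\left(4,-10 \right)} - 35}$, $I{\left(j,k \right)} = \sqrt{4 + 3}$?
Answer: $\frac{1097}{29} + \frac{86 \sqrt{7}}{203} \approx 38.948$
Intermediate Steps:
$I{\left(j,k \right)} = \sqrt{7}$
$u = - \frac{4}{-35 + \sqrt{7}}$ ($u = - \frac{4}{\sqrt{7} - 35} = - \frac{4}{-35 + \sqrt{7}} \approx 0.12363$)
$\left(-1\right) \left(-129\right) u - -23 = \left(-1\right) \left(-129\right) \left(\frac{10}{87} + \frac{2 \sqrt{7}}{609}\right) - -23 = 129 \left(\frac{10}{87} + \frac{2 \sqrt{7}}{609}\right) + \left(-2 + 25\right) = \left(\frac{430}{29} + \frac{86 \sqrt{7}}{203}\right) + 23 = \frac{1097}{29} + \frac{86 \sqrt{7}}{203}$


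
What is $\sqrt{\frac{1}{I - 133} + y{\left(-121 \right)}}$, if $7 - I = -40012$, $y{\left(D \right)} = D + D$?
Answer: $\frac{i \sqrt{7857062554}}{5698} \approx 15.556 i$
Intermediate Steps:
$y{\left(D \right)} = 2 D$
$I = 40019$ ($I = 7 - -40012 = 7 + 40012 = 40019$)
$\sqrt{\frac{1}{I - 133} + y{\left(-121 \right)}} = \sqrt{\frac{1}{40019 - 133} + 2 \left(-121\right)} = \sqrt{\frac{1}{39886} - 242} = \sqrt{- \frac{9652411}{39886}} = \frac{i \sqrt{7857062554}}{5698}$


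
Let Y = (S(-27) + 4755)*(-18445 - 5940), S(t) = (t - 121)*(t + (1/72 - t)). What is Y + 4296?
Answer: -2086132577/18 ≈ -1.1590e+8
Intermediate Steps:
S(t) = -121/72 + t/72 (S(t) = (-121 + t)*(t + (1/72 - t)) = (-121 + t)*(1/72) = -121/72 + t/72)
Y = -2086209905/18 (Y = ((-121/72 + (1/72)*(-27)) + 4755)*(-18445 - 5940) = ((-121/72 - 3/8) + 4755)*(-24385) = (-37/18 + 4755)*(-24385) = (85553/18)*(-24385) = -2086209905/18 ≈ -1.1590e+8)
Y + 4296 = -2086209905/18 + 4296 = -2086132577/18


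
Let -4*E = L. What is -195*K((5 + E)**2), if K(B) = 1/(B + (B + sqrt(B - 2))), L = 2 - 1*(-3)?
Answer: -351000/49853 + 3120*sqrt(193)/49853 ≈ -6.1713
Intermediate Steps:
L = 5 (L = 2 + 3 = 5)
E = -5/4 (E = -1/4*5 = -5/4 ≈ -1.2500)
K(B) = 1/(sqrt(-2 + B) + 2*B) (K(B) = 1/(B + (B + sqrt(-2 + B))) = 1/(sqrt(-2 + B) + 2*B))
-195*K((5 + E)**2) = -195/(sqrt(-2 + (5 - 5/4)**2) + 2*(5 - 5/4)**2) = -195/(sqrt(-2 + (15/4)**2) + 2*(15/4)**2) = -195/(sqrt(-2 + 225/16) + 2*(225/16)) = -195/(sqrt(193/16) + 225/8) = -195/(sqrt(193)/4 + 225/8) = -195/(225/8 + sqrt(193)/4)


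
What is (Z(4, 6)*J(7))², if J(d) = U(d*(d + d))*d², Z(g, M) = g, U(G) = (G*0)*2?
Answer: 0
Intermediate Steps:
U(G) = 0 (U(G) = 0*2 = 0)
J(d) = 0 (J(d) = 0*d² = 0)
(Z(4, 6)*J(7))² = (4*0)² = 0² = 0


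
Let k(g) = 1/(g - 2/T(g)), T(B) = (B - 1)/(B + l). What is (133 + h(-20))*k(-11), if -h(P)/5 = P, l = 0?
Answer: -1398/77 ≈ -18.156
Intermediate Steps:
h(P) = -5*P
T(B) = (-1 + B)/B (T(B) = (B - 1)/(B + 0) = (-1 + B)/B)
k(g) = 1/(g - 2*g/(-1 + g))
(133 + h(-20))*k(-11) = (133 - 5*(-20))*((-1 - 11)/((-11)*(-3 - 11))) = (133 + 100)*(-1/11*(-12)/(-14)) = 233*(-1/11*(-1/14)*(-12)) = 233*(-6/77) = -1398/77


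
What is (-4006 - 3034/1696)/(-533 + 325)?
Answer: 3398605/176384 ≈ 19.268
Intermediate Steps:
(-4006 - 3034/1696)/(-533 + 325) = (-4006 - 3034*1/1696)/(-208) = (-4006 - 1517/848)*(-1/208) = -3398605/848*(-1/208) = 3398605/176384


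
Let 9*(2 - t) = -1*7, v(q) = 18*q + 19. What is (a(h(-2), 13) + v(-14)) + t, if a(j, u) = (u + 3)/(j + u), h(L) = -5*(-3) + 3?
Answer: -64088/279 ≈ -229.71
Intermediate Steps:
h(L) = 18 (h(L) = 15 + 3 = 18)
a(j, u) = (3 + u)/(j + u)
v(q) = 19 + 18*q
t = 25/9 (t = 2 - (-1)*7/9 = 2 - ⅑*(-7) = 2 + 7/9 = 25/9 ≈ 2.7778)
(a(h(-2), 13) + v(-14)) + t = ((3 + 13)/(18 + 13) + (19 + 18*(-14))) + 25/9 = (16/31 + (19 - 252)) + 25/9 = ((1/31)*16 - 233) + 25/9 = (16/31 - 233) + 25/9 = -7207/31 + 25/9 = -64088/279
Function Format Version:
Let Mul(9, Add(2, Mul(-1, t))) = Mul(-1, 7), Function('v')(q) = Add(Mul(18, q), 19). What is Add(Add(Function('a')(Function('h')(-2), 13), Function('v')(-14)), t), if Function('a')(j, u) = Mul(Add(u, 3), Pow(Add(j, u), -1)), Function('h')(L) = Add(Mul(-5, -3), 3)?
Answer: Rational(-64088, 279) ≈ -229.71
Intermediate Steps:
Function('h')(L) = 18 (Function('h')(L) = Add(15, 3) = 18)
Function('a')(j, u) = Mul(Pow(Add(j, u), -1), Add(3, u)) (Function('a')(j, u) = Mul(Add(3, u), Pow(Add(j, u), -1)) = Mul(Pow(Add(j, u), -1), Add(3, u)))
Function('v')(q) = Add(19, Mul(18, q))
t = Rational(25, 9) (t = Add(2, Mul(Rational(-1, 9), Mul(-1, 7))) = Add(2, Mul(Rational(-1, 9), -7)) = Add(2, Rational(7, 9)) = Rational(25, 9) ≈ 2.7778)
Add(Add(Function('a')(Function('h')(-2), 13), Function('v')(-14)), t) = Add(Add(Mul(Pow(Add(18, 13), -1), Add(3, 13)), Add(19, Mul(18, -14))), Rational(25, 9)) = Add(Add(Mul(Pow(31, -1), 16), Add(19, -252)), Rational(25, 9)) = Add(Add(Mul(Rational(1, 31), 16), -233), Rational(25, 9)) = Add(Add(Rational(16, 31), -233), Rational(25, 9)) = Add(Rational(-7207, 31), Rational(25, 9)) = Rational(-64088, 279)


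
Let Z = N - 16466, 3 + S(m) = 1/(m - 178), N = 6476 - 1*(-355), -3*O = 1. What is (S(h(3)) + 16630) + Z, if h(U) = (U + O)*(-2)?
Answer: 3845597/550 ≈ 6992.0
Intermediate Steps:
O = -⅓ (O = -⅓*1 = -⅓ ≈ -0.33333)
h(U) = ⅔ - 2*U (h(U) = (U - ⅓)*(-2) = (-⅓ + U)*(-2) = ⅔ - 2*U)
N = 6831 (N = 6476 + 355 = 6831)
S(m) = -3 + 1/(-178 + m) (S(m) = -3 + 1/(m - 178) = -3 + 1/(-178 + m))
Z = -9635 (Z = 6831 - 16466 = -9635)
(S(h(3)) + 16630) + Z = ((535 - 3*(⅔ - 2*3))/(-178 + (⅔ - 2*3)) + 16630) - 9635 = ((535 - 3*(⅔ - 6))/(-178 + (⅔ - 6)) + 16630) - 9635 = ((535 - 3*(-16/3))/(-178 - 16/3) + 16630) - 9635 = ((535 + 16)/(-550/3) + 16630) - 9635 = (-3/550*551 + 16630) - 9635 = (-1653/550 + 16630) - 9635 = 9144847/550 - 9635 = 3845597/550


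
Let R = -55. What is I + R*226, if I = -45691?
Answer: -58121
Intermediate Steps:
I + R*226 = -45691 - 55*226 = -45691 - 12430 = -58121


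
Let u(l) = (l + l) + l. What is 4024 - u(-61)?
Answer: 4207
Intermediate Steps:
u(l) = 3*l (u(l) = 2*l + l = 3*l)
4024 - u(-61) = 4024 - 3*(-61) = 4024 - 1*(-183) = 4024 + 183 = 4207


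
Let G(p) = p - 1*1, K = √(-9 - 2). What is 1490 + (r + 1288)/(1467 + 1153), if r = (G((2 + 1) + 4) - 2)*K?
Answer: 976272/655 + I*√11/655 ≈ 1490.5 + 0.0050635*I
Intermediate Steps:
K = I*√11 (K = √(-11) = I*√11 ≈ 3.3166*I)
G(p) = -1 + p (G(p) = p - 1 = -1 + p)
r = 4*I*√11 (r = ((-1 + ((2 + 1) + 4)) - 2)*(I*√11) = ((-1 + (3 + 4)) - 2)*(I*√11) = ((-1 + 7) - 2)*(I*√11) = (6 - 2)*(I*√11) = 4*(I*√11) = 4*I*√11 ≈ 13.266*I)
1490 + (r + 1288)/(1467 + 1153) = 1490 + (4*I*√11 + 1288)/(1467 + 1153) = 1490 + (1288 + 4*I*√11)/2620 = 1490 + (1288 + 4*I*√11)*(1/2620) = 1490 + (322/655 + I*√11/655) = 976272/655 + I*√11/655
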